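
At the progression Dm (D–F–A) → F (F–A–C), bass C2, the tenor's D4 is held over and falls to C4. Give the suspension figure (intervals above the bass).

9–8 suspension.

At the second chord the bass is C2. The suspended D4 lies a ninth above the bass; after resolving down by step to C4, the interval above the bass becomes an octave.
Suspension figures are named by those two intervals: 9–8.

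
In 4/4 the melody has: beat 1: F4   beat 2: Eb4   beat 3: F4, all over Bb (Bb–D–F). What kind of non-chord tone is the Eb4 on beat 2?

Lower neighbor tone.

The harmony at that moment is Bb major triad (Bb, D, F); Eb4 is not a chord tone.
It is approached by step down from F4 and left by step up to F4.
Step away and step back to the same note — a neighbor tone (lower neighbor).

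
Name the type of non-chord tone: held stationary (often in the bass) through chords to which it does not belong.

Approach: none. Departure: none — a single pitch is sustained while the chords change around it, passing through harmonies that do not contain it.
No melodic motion at all; the dissonance is created entirely by the moving harmonies against the stationary note — a pedal tone (pedal point).

Pedal tone.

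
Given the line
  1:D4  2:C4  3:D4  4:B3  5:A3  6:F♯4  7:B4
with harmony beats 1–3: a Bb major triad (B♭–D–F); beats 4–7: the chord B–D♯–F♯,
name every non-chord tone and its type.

C4 (beat 2) — neighbor tone; A3 (beat 5) — escape tone.

The harmony at that moment is B♭ major triad (B♭, D, F); C4 is not a chord tone.
It is approached by step down from D4 and left by step up to D4.
Step away and step back to the same note — a neighbor tone (lower neighbor).
The harmony at that moment is B major triad (B, D♯, F♯); A3 is not a chord tone.
It is approached by step down from B3 and left by leap up to F♯4.
Step in, leap out — an escape tone.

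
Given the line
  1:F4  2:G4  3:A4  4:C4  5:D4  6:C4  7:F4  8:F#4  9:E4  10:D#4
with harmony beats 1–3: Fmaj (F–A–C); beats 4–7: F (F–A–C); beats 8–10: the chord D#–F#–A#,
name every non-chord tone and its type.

G4 (beat 2) — passing tone; D4 (beat 5) — neighbor tone; E4 (beat 9) — passing tone.

The harmony at that moment is F major triad (F, A, C); G4 is not a chord tone.
It is approached by step up from F4 and left by step up to A4.
Step in, step out in the same direction — a passing tone.
The harmony at that moment is F major triad (F, A, C); D4 is not a chord tone.
It is approached by step up from C4 and left by step down to C4.
Step away and step back to the same note — a neighbor tone (upper neighbor).
The harmony at that moment is D# minor triad (D#, F#, A#); E4 is not a chord tone.
It is approached by step down from F#4 and left by step down to D#4.
Step in, step out in the same direction — a passing tone.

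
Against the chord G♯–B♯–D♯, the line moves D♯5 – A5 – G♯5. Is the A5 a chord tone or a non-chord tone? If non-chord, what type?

The harmony at that moment is G♯ major triad (G♯, B♯, D♯); A5 is not a chord tone.
It is approached by leap up from D♯5 and left by step down to G♯5.
Leap in, step out — an appoggiatura.

Non-chord tone — an appoggiatura.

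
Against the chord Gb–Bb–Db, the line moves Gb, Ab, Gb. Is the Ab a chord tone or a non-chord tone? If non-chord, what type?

The harmony at that moment is Gb major triad (Gb, Bb, Db); Ab is not a chord tone.
It is approached by step up from Gb and left by step down to Gb.
Step away and step back to the same note — a neighbor tone (upper neighbor).

Non-chord tone — a neighbor tone.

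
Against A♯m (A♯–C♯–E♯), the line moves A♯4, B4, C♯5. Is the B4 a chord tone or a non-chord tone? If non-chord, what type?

Non-chord tone — a passing tone.

The harmony at that moment is A♯ minor triad (A♯, C♯, E♯); B4 is not a chord tone.
It is approached by step up from A♯4 and left by step up to C♯5.
Step in, step out in the same direction — a passing tone.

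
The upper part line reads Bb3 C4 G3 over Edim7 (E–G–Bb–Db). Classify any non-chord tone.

C4 is an escape tone.

The harmony at that moment is E diminished seventh chord (E, G, Bb, Db); C4 is not a chord tone.
It is approached by step up from Bb3 and left by leap down to G3.
Step in, leap out — an escape tone.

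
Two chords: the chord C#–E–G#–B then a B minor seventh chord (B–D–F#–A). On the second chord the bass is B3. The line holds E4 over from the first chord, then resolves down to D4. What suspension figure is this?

4–3 suspension.

At the second chord the bass is B3. The suspended E4 lies a fourth above the bass; after resolving down by step to D4, the interval above the bass becomes a third.
Suspension figures are named by those two intervals: 4–3.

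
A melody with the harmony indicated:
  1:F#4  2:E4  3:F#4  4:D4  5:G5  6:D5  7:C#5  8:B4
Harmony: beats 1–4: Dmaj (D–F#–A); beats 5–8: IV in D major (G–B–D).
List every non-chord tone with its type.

The harmony at that moment is D major triad (D, F#, A); E4 is not a chord tone.
It is approached by step down from F#4 and left by step up to F#4.
Step away and step back to the same note — a neighbor tone (lower neighbor).
The harmony at that moment is G major triad (G, B, D); C#5 is not a chord tone.
It is approached by step down from D5 and left by step down to B4.
Step in, step out in the same direction — a passing tone.

E4 (beat 2) — neighbor tone; C#5 (beat 7) — passing tone.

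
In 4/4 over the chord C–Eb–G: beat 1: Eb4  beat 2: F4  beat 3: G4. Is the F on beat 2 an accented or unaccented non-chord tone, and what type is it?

The harmony at that moment is C minor triad (C, Eb, G); F4 is not a chord tone.
It is approached by step up from Eb4 and left by step up to G4.
Step in, step out in the same direction — a passing tone.
It falls on a weak beat, so it is unaccented.

Unaccented passing tone.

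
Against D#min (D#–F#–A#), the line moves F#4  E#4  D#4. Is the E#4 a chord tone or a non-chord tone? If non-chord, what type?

The harmony at that moment is D# minor triad (D#, F#, A#); E#4 is not a chord tone.
It is approached by step down from F#4 and left by step down to D#4.
Step in, step out in the same direction — a passing tone.

Non-chord tone — a passing tone.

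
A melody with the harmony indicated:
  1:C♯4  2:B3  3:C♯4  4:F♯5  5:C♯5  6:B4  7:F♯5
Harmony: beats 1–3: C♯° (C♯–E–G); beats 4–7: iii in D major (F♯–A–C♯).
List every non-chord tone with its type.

The harmony at that moment is C♯ diminished triad (C♯, E, G); B3 is not a chord tone.
It is approached by step down from C♯4 and left by step up to C♯4.
Step away and step back to the same note — a neighbor tone (lower neighbor).
The harmony at that moment is F♯ minor triad (F♯, A, C♯); B4 is not a chord tone.
It is approached by step down from C♯5 and left by leap up to F♯5.
Step in, leap out — an escape tone.

B3 (beat 2) — neighbor tone; B4 (beat 6) — escape tone.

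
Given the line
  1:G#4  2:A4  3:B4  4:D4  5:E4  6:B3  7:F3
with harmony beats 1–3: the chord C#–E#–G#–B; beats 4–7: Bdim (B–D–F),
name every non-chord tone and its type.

A4 (beat 2) — passing tone; E4 (beat 5) — escape tone.

The harmony at that moment is C# dominant seventh chord (C#, E#, G#, B); A4 is not a chord tone.
It is approached by step up from G#4 and left by step up to B4.
Step in, step out in the same direction — a passing tone.
The harmony at that moment is B diminished triad (B, D, F); E4 is not a chord tone.
It is approached by step up from D4 and left by leap down to B3.
Step in, leap out — an escape tone.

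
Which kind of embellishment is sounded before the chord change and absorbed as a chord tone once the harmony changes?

Approach: ahead of the chord change (typically by step), so it is dissonant against the current harmony. Departure: none — the same pitch is restated or held and is a chord tone of the new harmony.
Dissonant first, consonant once the harmony catches up: the note simply arrives early — an anticipation. (The reverse timing, consonant first and dissonant after the change, would be a suspension or retardation.)

Anticipation.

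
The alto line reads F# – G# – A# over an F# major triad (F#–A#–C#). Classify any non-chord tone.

The harmony at that moment is F# major triad (F#, A#, C#); G# is not a chord tone.
It is approached by step up from F# and left by step up to A#.
Step in, step out in the same direction — a passing tone.

G# is a passing tone.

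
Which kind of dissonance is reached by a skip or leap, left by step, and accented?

Appoggiatura.

Approach: by leap. Departure: by step. Metric position: strong.
Leap in, step out, in a metrically strong position — an appoggiatura. (It is the mirror image of the escape tone, which steps in and leaps out from a weak position.)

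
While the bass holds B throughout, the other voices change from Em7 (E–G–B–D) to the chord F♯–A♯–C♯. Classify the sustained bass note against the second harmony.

The harmony at that moment is F♯ major triad (F♯, A♯, C♯); B is not a chord tone.
It is held over (the same pitch as the preceding B) and then sustained as the same pitch into the next harmony.
Sustained through a change of harmony — a pedal tone.

Pedal tone (pedal point).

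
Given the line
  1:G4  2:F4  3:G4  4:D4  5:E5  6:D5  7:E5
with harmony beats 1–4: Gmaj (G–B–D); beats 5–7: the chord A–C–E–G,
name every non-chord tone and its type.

F4 (beat 2) — neighbor tone; D5 (beat 6) — neighbor tone.

The harmony at that moment is G major triad (G, B, D); F4 is not a chord tone.
It is approached by step down from G4 and left by step up to G4.
Step away and step back to the same note — a neighbor tone (lower neighbor).
The harmony at that moment is A minor seventh chord (A, C, E, G); D5 is not a chord tone.
It is approached by step down from E5 and left by step up to E5.
Step away and step back to the same note — a neighbor tone (lower neighbor).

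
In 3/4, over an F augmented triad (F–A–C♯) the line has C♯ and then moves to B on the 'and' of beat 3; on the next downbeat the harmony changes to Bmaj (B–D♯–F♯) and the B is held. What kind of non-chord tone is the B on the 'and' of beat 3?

Anticipation.

The harmony at that moment is F augmented triad (F, A, C♯); B is not a chord tone.
It is approached by step down from C♯ and then sustained as the same pitch into the next harmony.
Arriving early and becoming a chord tone when the harmony changes — an anticipation.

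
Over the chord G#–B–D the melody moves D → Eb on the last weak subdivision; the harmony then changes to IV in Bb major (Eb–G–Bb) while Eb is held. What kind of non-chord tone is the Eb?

Eb is an anticipation.

The harmony at that moment is G# diminished triad (G#, B, D); Eb is not a chord tone.
It is approached by step up from D and then sustained as the same pitch into the next harmony.
Arriving early and becoming a chord tone when the harmony changes — an anticipation.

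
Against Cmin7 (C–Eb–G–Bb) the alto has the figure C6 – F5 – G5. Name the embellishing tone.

The harmony at that moment is C minor seventh chord (C, Eb, G, Bb); F5 is not a chord tone.
It is approached by leap down from C6 and left by step up to G5.
Leap in, step out — an appoggiatura.

F5 is an appoggiatura.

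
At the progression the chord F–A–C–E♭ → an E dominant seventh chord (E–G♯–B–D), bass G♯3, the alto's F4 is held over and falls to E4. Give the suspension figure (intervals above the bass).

7–6 suspension.

At the second chord the bass is G♯3. The suspended F4 lies a seventh above the bass; after resolving down by step to E4, the interval above the bass becomes a sixth.
Suspension figures are named by those two intervals: 7–6.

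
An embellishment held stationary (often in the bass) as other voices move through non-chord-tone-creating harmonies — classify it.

Approach: none. Departure: none — a single pitch is sustained while the chords change around it, passing through harmonies that do not contain it.
No melodic motion at all; the dissonance is created entirely by the moving harmonies against the stationary note — a pedal tone (pedal point).

Pedal tone.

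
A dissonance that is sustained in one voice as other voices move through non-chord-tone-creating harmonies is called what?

Pedal tone.

Approach: none. Departure: none — a single pitch is sustained while the chords change around it, passing through harmonies that do not contain it.
No melodic motion at all; the dissonance is created entirely by the moving harmonies against the stationary note — a pedal tone (pedal point).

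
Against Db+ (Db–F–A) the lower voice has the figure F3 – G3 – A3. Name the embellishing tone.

G3 is a passing tone.

The harmony at that moment is Db augmented triad (Db, F, A); G3 is not a chord tone.
It is approached by step up from F3 and left by step up to A3.
Step in, step out in the same direction — a passing tone.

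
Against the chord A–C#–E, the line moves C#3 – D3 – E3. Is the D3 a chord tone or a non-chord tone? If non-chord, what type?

Non-chord tone — a passing tone.

The harmony at that moment is A major triad (A, C#, E); D3 is not a chord tone.
It is approached by step up from C#3 and left by step up to E3.
Step in, step out in the same direction — a passing tone.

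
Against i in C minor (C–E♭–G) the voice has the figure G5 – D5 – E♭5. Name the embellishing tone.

The harmony at that moment is C minor triad (C, E♭, G); D5 is not a chord tone.
It is approached by leap down from G5 and left by step up to E♭5.
Leap in, step out — an appoggiatura.

D5 is an appoggiatura.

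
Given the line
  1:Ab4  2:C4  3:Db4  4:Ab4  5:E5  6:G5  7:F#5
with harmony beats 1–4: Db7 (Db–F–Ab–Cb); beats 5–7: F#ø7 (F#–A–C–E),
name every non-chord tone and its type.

C4 (beat 2) — appoggiatura; G5 (beat 6) — appoggiatura.

The harmony at that moment is Db dominant seventh chord (Db, F, Ab, Cb); C4 is not a chord tone.
It is approached by leap down from Ab4 and left by step up to Db4.
Leap in, step out — an appoggiatura.
The harmony at that moment is F# half-diminished seventh chord (F#, A, C, E); G5 is not a chord tone.
It is approached by leap up from E5 and left by step down to F#5.
Leap in, step out — an appoggiatura.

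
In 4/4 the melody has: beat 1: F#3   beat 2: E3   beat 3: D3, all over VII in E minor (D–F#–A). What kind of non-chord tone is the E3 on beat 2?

Passing tone.

The harmony at that moment is D major triad (D, F#, A); E3 is not a chord tone.
It is approached by step down from F#3 and left by step down to D3.
Step in, step out in the same direction — a passing tone.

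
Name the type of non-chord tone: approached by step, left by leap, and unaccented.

Escape tone.

Approach: by step. Departure: by leap. Metric position: weak.
Step in, leap out, from a weak position — an escape tone (échappée). (It is the mirror image of the appoggiatura, which leaps in and steps out on a strong beat.)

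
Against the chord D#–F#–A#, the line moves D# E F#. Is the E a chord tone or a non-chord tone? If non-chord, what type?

The harmony at that moment is D# minor triad (D#, F#, A#); E is not a chord tone.
It is approached by step up from D# and left by step up to F#.
Step in, step out in the same direction — a passing tone.

Non-chord tone — a passing tone.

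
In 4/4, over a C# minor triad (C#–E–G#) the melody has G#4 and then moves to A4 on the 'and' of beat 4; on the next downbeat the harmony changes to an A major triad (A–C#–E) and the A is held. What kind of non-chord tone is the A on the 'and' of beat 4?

The harmony at that moment is C# minor triad (C#, E, G#); A4 is not a chord tone.
It is approached by step up from G#4 and then sustained as the same pitch into the next harmony.
Arriving early and becoming a chord tone when the harmony changes — an anticipation.

Anticipation.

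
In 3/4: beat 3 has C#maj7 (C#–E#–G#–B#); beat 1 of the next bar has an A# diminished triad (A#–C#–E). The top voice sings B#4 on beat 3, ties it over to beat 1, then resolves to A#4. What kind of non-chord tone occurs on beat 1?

Suspension.

The harmony at that moment is A# diminished triad (A#, C#, E); B#4 is not a chord tone.
It is held over (the same pitch as the preceding B#4) and left by step down to A#4.
Held over from the previous chord and resolving down by step — a suspension.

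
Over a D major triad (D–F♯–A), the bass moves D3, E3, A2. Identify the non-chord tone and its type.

The harmony at that moment is D major triad (D, F♯, A); E3 is not a chord tone.
It is approached by step up from D3 and left by leap down to A2.
Step in, leap out — an escape tone.

E3 is an escape tone.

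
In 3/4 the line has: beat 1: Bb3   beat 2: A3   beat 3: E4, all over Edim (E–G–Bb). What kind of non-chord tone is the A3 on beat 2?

The harmony at that moment is E diminished triad (E, G, Bb); A3 is not a chord tone.
It is approached by step down from Bb3 and left by leap up to E4.
Step in, leap out, on a weak beat — an escape tone.

Escape tone.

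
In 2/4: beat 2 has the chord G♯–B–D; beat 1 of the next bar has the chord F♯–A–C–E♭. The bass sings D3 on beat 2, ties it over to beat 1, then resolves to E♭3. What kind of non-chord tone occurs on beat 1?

Retardation.

The harmony at that moment is F♯ diminished seventh chord (F♯, A, C, E♭); D3 is not a chord tone.
It is held over (the same pitch as the preceding D3) and left by step up to E♭3.
Held over from the previous chord and resolving up by step — a retardation.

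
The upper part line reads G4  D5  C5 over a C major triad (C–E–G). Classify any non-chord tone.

The harmony at that moment is C major triad (C, E, G); D5 is not a chord tone.
It is approached by leap up from G4 and left by step down to C5.
Leap in, step out — an appoggiatura.

D5 is an appoggiatura.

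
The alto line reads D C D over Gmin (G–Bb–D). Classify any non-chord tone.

The harmony at that moment is G minor triad (G, Bb, D); C is not a chord tone.
It is approached by step down from D and left by step up to D.
Step away and step back to the same note — a neighbor tone (lower neighbor).

C is a neighbor tone.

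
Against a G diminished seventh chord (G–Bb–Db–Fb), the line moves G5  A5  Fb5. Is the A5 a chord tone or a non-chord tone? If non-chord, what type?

The harmony at that moment is G diminished seventh chord (G, Bb, Db, Fb); A5 is not a chord tone.
It is approached by step up from G5 and left by leap down to Fb5.
Step in, leap out — an escape tone.

Non-chord tone — an escape tone.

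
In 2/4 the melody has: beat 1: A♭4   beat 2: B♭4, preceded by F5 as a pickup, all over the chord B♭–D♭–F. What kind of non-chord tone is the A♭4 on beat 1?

The harmony at that moment is B♭ minor triad (B♭, D♭, F); A♭4 is not a chord tone.
It is approached by leap down from F5 and left by step up to B♭4.
Leap in, step out, metrically accented — an appoggiatura.

Appoggiatura.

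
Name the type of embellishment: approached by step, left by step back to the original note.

Neighbor tone.

Approach: by step. Departure: by step in the opposite direction, back to the starting pitch.
Stepwise on both sides but reversing to return to the same chord tone — a neighbor tone. (Had it continued onward in the same direction it would be a passing tone instead.)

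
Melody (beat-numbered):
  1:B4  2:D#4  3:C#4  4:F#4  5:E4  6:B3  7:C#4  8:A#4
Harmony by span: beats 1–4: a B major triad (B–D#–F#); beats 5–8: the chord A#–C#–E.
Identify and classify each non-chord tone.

The harmony at that moment is B major triad (B, D#, F#); C#4 is not a chord tone.
It is approached by step down from D#4 and left by leap up to F#4.
Step in, leap out — an escape tone.
The harmony at that moment is A# diminished triad (A#, C#, E); B3 is not a chord tone.
It is approached by leap down from E4 and left by step up to C#4.
Leap in, step out — an appoggiatura.

C#4 (beat 3) — escape tone; B3 (beat 6) — appoggiatura.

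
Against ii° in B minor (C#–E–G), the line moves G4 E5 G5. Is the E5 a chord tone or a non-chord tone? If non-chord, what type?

C# diminished triad contains C#, E, G; E is the third, so it is a chord tone.

Chord tone (the third of C# diminished triad).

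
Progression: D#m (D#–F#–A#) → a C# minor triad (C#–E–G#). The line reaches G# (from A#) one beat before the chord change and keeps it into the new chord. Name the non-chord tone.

G# is an anticipation.

The harmony at that moment is D# minor triad (D#, F#, A#); G# is not a chord tone.
It is approached by step down from A# and then sustained as the same pitch into the next harmony.
Arriving early and becoming a chord tone when the harmony changes — an anticipation.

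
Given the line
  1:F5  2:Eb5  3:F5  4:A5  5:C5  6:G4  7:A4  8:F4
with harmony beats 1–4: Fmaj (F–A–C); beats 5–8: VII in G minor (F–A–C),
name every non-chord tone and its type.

Eb5 (beat 2) — neighbor tone; G4 (beat 6) — appoggiatura.

The harmony at that moment is F major triad (F, A, C); Eb5 is not a chord tone.
It is approached by step down from F5 and left by step up to F5.
Step away and step back to the same note — a neighbor tone (lower neighbor).
The harmony at that moment is F major triad (F, A, C); G4 is not a chord tone.
It is approached by leap down from C5 and left by step up to A4.
Leap in, step out — an appoggiatura.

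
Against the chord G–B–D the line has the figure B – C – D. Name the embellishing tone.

The harmony at that moment is G major triad (G, B, D); C is not a chord tone.
It is approached by step up from B and left by step up to D.
Step in, step out in the same direction — a passing tone.

C is a passing tone.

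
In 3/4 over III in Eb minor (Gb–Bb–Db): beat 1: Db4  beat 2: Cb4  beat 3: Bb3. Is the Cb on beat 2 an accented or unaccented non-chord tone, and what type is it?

Unaccented passing tone.

The harmony at that moment is Gb major triad (Gb, Bb, Db); Cb4 is not a chord tone.
It is approached by step down from Db4 and left by step down to Bb3.
Step in, step out in the same direction — a passing tone.
It falls on a weak beat, so it is unaccented.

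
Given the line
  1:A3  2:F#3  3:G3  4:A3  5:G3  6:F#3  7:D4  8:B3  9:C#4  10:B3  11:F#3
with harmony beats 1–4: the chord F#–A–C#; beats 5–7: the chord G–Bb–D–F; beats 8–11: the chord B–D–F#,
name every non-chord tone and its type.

G3 (beat 3) — passing tone; F#3 (beat 6) — escape tone; C#4 (beat 9) — neighbor tone.

The harmony at that moment is F# minor triad (F#, A, C#); G3 is not a chord tone.
It is approached by step up from F#3 and left by step up to A3.
Step in, step out in the same direction — a passing tone.
The harmony at that moment is G minor seventh chord (G, Bb, D, F); F#3 is not a chord tone.
It is approached by step down from G3 and left by leap up to D4.
Step in, leap out — an escape tone.
The harmony at that moment is B minor triad (B, D, F#); C#4 is not a chord tone.
It is approached by step up from B3 and left by step down to B3.
Step away and step back to the same note — a neighbor tone (upper neighbor).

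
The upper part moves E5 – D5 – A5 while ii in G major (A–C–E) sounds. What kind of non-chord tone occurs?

The harmony at that moment is A minor triad (A, C, E); D5 is not a chord tone.
It is approached by step down from E5 and left by leap up to A5.
Step in, leap out — an escape tone.

D5 is an escape tone.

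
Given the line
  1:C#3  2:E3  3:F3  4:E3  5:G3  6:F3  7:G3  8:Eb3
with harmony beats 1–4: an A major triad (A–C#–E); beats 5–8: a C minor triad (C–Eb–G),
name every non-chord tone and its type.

F3 (beat 3) — neighbor tone; F3 (beat 6) — neighbor tone.

The harmony at that moment is A major triad (A, C#, E); F3 is not a chord tone.
It is approached by step up from E3 and left by step down to E3.
Step away and step back to the same note — a neighbor tone (upper neighbor).
The harmony at that moment is C minor triad (C, Eb, G); F3 is not a chord tone.
It is approached by step down from G3 and left by step up to G3.
Step away and step back to the same note — a neighbor tone (lower neighbor).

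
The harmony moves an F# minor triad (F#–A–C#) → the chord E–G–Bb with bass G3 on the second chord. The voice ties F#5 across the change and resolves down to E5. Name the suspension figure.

7–6 suspension.

At the second chord the bass is G3. The suspended F#5 lies a seventh above the bass; after resolving down by step to E5, the interval above the bass becomes a sixth.
Suspension figures are named by those two intervals: 7–6.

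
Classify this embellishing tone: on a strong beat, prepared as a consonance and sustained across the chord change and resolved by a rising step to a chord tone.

Retardation.

Approach: by preparation — the pitch is first a chord tone, then held (tied or repeated) while the harmony changes under it. Departure: up by step. Metric position: strong.
A prepared dissonance that resolves upward by step — a retardation. (The same figure resolving downward would be a suspension.)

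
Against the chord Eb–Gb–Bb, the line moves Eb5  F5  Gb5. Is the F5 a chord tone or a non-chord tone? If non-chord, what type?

Non-chord tone — a passing tone.

The harmony at that moment is Eb minor triad (Eb, Gb, Bb); F5 is not a chord tone.
It is approached by step up from Eb5 and left by step up to Gb5.
Step in, step out in the same direction — a passing tone.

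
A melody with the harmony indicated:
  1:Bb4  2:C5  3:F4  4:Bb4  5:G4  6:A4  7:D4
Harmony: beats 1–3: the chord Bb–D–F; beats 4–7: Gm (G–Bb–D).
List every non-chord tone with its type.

The harmony at that moment is Bb major triad (Bb, D, F); C5 is not a chord tone.
It is approached by step up from Bb4 and left by leap down to F4.
Step in, leap out — an escape tone.
The harmony at that moment is G minor triad (G, Bb, D); A4 is not a chord tone.
It is approached by step up from G4 and left by leap down to D4.
Step in, leap out — an escape tone.

C5 (beat 2) — escape tone; A4 (beat 6) — escape tone.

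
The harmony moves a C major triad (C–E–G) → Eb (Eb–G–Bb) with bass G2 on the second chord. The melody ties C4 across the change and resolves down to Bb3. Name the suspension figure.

4–3 suspension.

At the second chord the bass is G2. The suspended C4 lies a fourth above the bass; after resolving down by step to Bb3, the interval above the bass becomes a third.
Suspension figures are named by those two intervals: 4–3.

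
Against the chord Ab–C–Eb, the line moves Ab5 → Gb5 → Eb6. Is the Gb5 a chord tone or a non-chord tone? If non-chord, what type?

The harmony at that moment is Ab major triad (Ab, C, Eb); Gb5 is not a chord tone.
It is approached by step down from Ab5 and left by leap up to Eb6.
Step in, leap out — an escape tone.

Non-chord tone — an escape tone.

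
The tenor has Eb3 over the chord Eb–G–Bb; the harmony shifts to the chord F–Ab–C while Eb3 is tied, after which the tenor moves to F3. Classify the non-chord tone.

Eb3 is a retardation.

The harmony at that moment is F minor triad (F, Ab, C); Eb3 is not a chord tone.
It is held over (the same pitch as the preceding Eb3) and left by step up to F3.
Held over from the previous chord and resolving up by step — a retardation.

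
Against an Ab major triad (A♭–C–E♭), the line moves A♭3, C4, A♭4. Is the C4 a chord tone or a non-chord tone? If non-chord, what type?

Ab major triad contains A♭, C, E♭; C is the third, so it is a chord tone.

Chord tone (the third of Ab major triad).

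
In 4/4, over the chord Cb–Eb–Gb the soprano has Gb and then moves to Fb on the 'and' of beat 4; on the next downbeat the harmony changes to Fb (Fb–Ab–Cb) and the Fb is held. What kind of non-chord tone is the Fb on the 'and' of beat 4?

Anticipation.

The harmony at that moment is Cb major triad (Cb, Eb, Gb); Fb is not a chord tone.
It is approached by step down from Gb and then sustained as the same pitch into the next harmony.
Arriving early and becoming a chord tone when the harmony changes — an anticipation.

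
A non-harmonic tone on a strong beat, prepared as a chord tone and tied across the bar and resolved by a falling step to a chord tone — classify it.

Suspension.

Approach: by preparation — the pitch is first a chord tone, then held (tied or repeated) while the harmony changes under it. Departure: down by step. Metric position: strong.
A prepared dissonance that resolves downward by step — a suspension. (The same figure resolving upward would be a retardation.)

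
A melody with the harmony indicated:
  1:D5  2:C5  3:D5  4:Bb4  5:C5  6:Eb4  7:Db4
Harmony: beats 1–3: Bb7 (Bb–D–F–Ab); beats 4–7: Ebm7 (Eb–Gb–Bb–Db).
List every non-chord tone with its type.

C5 (beat 2) — neighbor tone; C5 (beat 5) — escape tone.

The harmony at that moment is Bb dominant seventh chord (Bb, D, F, Ab); C5 is not a chord tone.
It is approached by step down from D5 and left by step up to D5.
Step away and step back to the same note — a neighbor tone (lower neighbor).
The harmony at that moment is Eb minor seventh chord (Eb, Gb, Bb, Db); C5 is not a chord tone.
It is approached by step up from Bb4 and left by leap down to Eb4.
Step in, leap out — an escape tone.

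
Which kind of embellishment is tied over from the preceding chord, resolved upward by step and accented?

Approach: by preparation — the pitch is first a chord tone, then held (tied or repeated) while the harmony changes under it. Departure: up by step. Metric position: strong.
A prepared dissonance that resolves upward by step — a retardation. (The same figure resolving downward would be a suspension.)

Retardation.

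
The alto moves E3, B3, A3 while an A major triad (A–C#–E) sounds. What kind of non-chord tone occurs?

The harmony at that moment is A major triad (A, C#, E); B3 is not a chord tone.
It is approached by leap up from E3 and left by step down to A3.
Leap in, step out — an appoggiatura.

B3 is an appoggiatura.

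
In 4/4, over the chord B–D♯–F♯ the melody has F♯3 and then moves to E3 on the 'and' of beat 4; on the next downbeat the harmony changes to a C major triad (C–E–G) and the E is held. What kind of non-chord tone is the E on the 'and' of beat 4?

The harmony at that moment is B major triad (B, D♯, F♯); E3 is not a chord tone.
It is approached by step down from F♯3 and then sustained as the same pitch into the next harmony.
Arriving early and becoming a chord tone when the harmony changes — an anticipation.

Anticipation.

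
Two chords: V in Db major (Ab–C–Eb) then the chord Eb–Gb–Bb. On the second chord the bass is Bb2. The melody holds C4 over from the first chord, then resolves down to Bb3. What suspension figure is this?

At the second chord the bass is Bb2. The suspended C4 lies a ninth above the bass; after resolving down by step to Bb3, the interval above the bass becomes an octave.
Suspension figures are named by those two intervals: 9–8.

9–8 suspension.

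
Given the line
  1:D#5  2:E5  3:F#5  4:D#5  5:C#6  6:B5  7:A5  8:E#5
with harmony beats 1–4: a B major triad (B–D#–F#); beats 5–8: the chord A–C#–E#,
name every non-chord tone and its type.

The harmony at that moment is B major triad (B, D#, F#); E5 is not a chord tone.
It is approached by step up from D#5 and left by step up to F#5.
Step in, step out in the same direction — a passing tone.
The harmony at that moment is A augmented triad (A, C#, E#); B5 is not a chord tone.
It is approached by step down from C#6 and left by step down to A5.
Step in, step out in the same direction — a passing tone.

E5 (beat 2) — passing tone; B5 (beat 6) — passing tone.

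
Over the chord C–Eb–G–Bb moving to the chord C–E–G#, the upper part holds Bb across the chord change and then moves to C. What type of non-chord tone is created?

Bb is a retardation.

The harmony at that moment is C augmented triad (C, E, G#); Bb is not a chord tone.
It is held over (the same pitch as the preceding Bb) and left by step up to C.
Held over from the previous chord and resolving up by step — a retardation.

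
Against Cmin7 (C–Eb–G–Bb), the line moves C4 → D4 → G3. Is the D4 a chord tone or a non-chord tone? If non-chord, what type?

The harmony at that moment is C minor seventh chord (C, Eb, G, Bb); D4 is not a chord tone.
It is approached by step up from C4 and left by leap down to G3.
Step in, leap out — an escape tone.

Non-chord tone — an escape tone.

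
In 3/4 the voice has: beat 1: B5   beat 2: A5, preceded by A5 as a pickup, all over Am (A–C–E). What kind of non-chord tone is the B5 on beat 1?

Upper neighbor tone.

The harmony at that moment is A minor triad (A, C, E); B5 is not a chord tone.
It is approached by step up from A5 and left by step down to A5.
Step away and step back to the same note — a neighbor tone (upper neighbor).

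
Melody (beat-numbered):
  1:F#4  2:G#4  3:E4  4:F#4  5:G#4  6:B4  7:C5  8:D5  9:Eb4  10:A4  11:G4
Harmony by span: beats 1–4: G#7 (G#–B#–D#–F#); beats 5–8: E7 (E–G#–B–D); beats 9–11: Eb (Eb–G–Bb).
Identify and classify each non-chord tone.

The harmony at that moment is G# dominant seventh chord (G#, B#, D#, F#); E4 is not a chord tone.
It is approached by leap down from G#4 and left by step up to F#4.
Leap in, step out — an appoggiatura.
The harmony at that moment is E dominant seventh chord (E, G#, B, D); C5 is not a chord tone.
It is approached by step up from B4 and left by step up to D5.
Step in, step out in the same direction — a passing tone.
The harmony at that moment is Eb major triad (Eb, G, Bb); A4 is not a chord tone.
It is approached by leap up from Eb4 and left by step down to G4.
Leap in, step out — an appoggiatura.

E4 (beat 3) — appoggiatura; C5 (beat 7) — passing tone; A4 (beat 10) — appoggiatura.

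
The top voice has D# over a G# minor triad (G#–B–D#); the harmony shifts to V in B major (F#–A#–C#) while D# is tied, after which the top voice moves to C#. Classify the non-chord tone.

D# is a suspension.

The harmony at that moment is F# major triad (F#, A#, C#); D# is not a chord tone.
It is held over (the same pitch as the preceding D#) and left by step down to C#.
Held over from the previous chord and resolving down by step — a suspension.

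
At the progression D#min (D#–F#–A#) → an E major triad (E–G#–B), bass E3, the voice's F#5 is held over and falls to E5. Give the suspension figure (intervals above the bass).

9–8 suspension.

At the second chord the bass is E3. The suspended F#5 lies a ninth above the bass; after resolving down by step to E5, the interval above the bass becomes an octave.
Suspension figures are named by those two intervals: 9–8.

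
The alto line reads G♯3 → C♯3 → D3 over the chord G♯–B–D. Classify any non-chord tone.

C♯3 is an appoggiatura.

The harmony at that moment is G♯ diminished triad (G♯, B, D); C♯3 is not a chord tone.
It is approached by leap down from G♯3 and left by step up to D3.
Leap in, step out — an appoggiatura.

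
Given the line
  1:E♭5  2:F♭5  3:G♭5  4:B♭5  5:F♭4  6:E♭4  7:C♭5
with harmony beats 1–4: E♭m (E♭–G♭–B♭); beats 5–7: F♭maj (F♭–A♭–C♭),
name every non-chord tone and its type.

F♭5 (beat 2) — passing tone; E♭4 (beat 6) — escape tone.

The harmony at that moment is E♭ minor triad (E♭, G♭, B♭); F♭5 is not a chord tone.
It is approached by step up from E♭5 and left by step up to G♭5.
Step in, step out in the same direction — a passing tone.
The harmony at that moment is F♭ major triad (F♭, A♭, C♭); E♭4 is not a chord tone.
It is approached by step down from F♭4 and left by leap up to C♭5.
Step in, leap out — an escape tone.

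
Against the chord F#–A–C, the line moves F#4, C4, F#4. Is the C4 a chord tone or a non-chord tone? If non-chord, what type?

Chord tone (the fifth of F# diminished triad).

F# diminished triad contains F#, A, C; C is the fifth, so it is a chord tone.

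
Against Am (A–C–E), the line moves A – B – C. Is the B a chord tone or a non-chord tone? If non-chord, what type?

Non-chord tone — a passing tone.

The harmony at that moment is A minor triad (A, C, E); B is not a chord tone.
It is approached by step up from A and left by step up to C.
Step in, step out in the same direction — a passing tone.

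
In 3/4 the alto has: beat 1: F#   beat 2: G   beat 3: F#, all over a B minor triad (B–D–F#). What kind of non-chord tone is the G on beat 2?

The harmony at that moment is B minor triad (B, D, F#); G is not a chord tone.
It is approached by step up from F# and left by step down to F#.
Step away and step back to the same note — a neighbor tone (upper neighbor).

Upper neighbor tone.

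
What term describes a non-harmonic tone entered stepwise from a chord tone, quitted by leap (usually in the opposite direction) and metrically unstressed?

Approach: by step. Departure: by leap. Metric position: weak.
Step in, leap out, from a weak position — an escape tone (échappée). (It is the mirror image of the appoggiatura, which leaps in and steps out on a strong beat.)

Escape tone.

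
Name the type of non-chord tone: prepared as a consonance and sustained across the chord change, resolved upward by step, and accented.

Retardation.

Approach: by preparation — the pitch is first a chord tone, then held (tied or repeated) while the harmony changes under it. Departure: up by step. Metric position: strong.
A prepared dissonance that resolves upward by step — a retardation. (The same figure resolving downward would be a suspension.)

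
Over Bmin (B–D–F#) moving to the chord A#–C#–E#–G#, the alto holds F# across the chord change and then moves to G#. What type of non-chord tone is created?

F# is a retardation.

The harmony at that moment is A# minor seventh chord (A#, C#, E#, G#); F# is not a chord tone.
It is held over (the same pitch as the preceding F#) and left by step up to G#.
Held over from the previous chord and resolving up by step — a retardation.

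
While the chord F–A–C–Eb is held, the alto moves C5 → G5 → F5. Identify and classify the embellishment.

G5 is an appoggiatura.

The harmony at that moment is F dominant seventh chord (F, A, C, Eb); G5 is not a chord tone.
It is approached by leap up from C5 and left by step down to F5.
Leap in, step out — an appoggiatura.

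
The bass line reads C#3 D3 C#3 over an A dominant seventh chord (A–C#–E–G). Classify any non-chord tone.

D3 is a neighbor tone.

The harmony at that moment is A dominant seventh chord (A, C#, E, G); D3 is not a chord tone.
It is approached by step up from C#3 and left by step down to C#3.
Step away and step back to the same note — a neighbor tone (upper neighbor).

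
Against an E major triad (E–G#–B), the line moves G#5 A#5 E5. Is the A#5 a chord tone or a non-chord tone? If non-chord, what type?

Non-chord tone — an escape tone.

The harmony at that moment is E major triad (E, G#, B); A#5 is not a chord tone.
It is approached by step up from G#5 and left by leap down to E5.
Step in, leap out — an escape tone.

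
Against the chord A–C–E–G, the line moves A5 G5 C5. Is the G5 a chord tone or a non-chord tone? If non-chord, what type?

A minor seventh chord contains A, C, E, G; G is the seventh, so it is a chord tone.

Chord tone (the seventh of A minor seventh chord).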